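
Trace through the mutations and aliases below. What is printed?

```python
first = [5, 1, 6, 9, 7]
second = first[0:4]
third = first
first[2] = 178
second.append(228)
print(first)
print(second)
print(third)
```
[5, 1, 178, 9, 7]
[5, 1, 6, 9, 228]
[5, 1, 178, 9, 7]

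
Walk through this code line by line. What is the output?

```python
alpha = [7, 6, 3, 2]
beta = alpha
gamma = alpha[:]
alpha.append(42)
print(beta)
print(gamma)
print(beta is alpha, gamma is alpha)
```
[7, 6, 3, 2, 42]
[7, 6, 3, 2]
True False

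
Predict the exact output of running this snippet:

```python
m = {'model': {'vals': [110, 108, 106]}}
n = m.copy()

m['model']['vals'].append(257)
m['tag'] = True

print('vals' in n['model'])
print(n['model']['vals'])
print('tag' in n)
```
True
[110, 108, 106, 257]
False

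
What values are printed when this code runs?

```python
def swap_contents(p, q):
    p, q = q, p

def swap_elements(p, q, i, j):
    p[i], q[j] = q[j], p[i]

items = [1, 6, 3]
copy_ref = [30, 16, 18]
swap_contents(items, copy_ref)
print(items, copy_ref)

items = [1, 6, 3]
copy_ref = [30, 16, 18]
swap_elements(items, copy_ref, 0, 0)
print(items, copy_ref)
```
[1, 6, 3] [30, 16, 18]
[30, 6, 3] [1, 16, 18]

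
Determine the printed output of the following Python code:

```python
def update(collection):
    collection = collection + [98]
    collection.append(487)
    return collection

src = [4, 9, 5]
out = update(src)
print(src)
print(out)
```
[4, 9, 5]
[4, 9, 5, 98, 487]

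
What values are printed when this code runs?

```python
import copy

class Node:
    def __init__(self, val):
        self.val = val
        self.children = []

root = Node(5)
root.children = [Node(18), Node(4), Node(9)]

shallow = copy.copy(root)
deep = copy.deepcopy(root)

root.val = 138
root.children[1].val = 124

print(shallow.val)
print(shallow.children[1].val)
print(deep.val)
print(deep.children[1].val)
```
5
124
5
4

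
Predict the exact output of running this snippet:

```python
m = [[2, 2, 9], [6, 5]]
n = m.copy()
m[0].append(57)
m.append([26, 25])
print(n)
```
[[2, 2, 9, 57], [6, 5]]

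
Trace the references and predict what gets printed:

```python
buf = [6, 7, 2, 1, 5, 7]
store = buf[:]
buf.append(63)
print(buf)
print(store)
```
[6, 7, 2, 1, 5, 7, 63]
[6, 7, 2, 1, 5, 7]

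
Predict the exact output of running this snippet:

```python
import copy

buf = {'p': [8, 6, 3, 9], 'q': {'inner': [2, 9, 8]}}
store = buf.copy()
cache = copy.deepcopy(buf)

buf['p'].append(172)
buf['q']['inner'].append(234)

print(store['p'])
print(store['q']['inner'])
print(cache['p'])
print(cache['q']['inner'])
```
[8, 6, 3, 9, 172]
[2, 9, 8, 234]
[8, 6, 3, 9]
[2, 9, 8]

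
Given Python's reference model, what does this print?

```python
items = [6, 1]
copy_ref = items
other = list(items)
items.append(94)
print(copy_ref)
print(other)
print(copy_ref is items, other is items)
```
[6, 1, 94]
[6, 1]
True False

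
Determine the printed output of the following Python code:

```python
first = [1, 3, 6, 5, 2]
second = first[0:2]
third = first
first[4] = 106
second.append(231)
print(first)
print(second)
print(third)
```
[1, 3, 6, 5, 106]
[1, 3, 231]
[1, 3, 6, 5, 106]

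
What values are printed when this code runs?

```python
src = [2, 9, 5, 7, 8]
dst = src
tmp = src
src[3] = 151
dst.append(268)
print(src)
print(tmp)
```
[2, 9, 5, 151, 8, 268]
[2, 9, 5, 151, 8, 268]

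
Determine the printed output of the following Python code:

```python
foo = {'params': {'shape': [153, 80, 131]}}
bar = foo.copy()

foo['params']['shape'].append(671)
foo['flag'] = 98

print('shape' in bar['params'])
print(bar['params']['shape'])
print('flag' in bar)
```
True
[153, 80, 131, 671]
False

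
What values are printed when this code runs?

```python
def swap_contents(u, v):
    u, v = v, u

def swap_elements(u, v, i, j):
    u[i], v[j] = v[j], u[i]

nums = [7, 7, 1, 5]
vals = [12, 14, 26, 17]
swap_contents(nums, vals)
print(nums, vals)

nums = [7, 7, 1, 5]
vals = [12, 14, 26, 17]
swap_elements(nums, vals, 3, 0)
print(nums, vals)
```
[7, 7, 1, 5] [12, 14, 26, 17]
[7, 7, 1, 12] [5, 14, 26, 17]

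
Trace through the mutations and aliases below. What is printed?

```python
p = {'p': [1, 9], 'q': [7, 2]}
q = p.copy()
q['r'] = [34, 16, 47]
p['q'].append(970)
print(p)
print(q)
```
{'p': [1, 9], 'q': [7, 2, 970]}
{'p': [1, 9], 'q': [7, 2, 970], 'r': [34, 16, 47]}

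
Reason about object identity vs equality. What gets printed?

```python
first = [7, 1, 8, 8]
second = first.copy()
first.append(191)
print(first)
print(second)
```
[7, 1, 8, 8, 191]
[7, 1, 8, 8]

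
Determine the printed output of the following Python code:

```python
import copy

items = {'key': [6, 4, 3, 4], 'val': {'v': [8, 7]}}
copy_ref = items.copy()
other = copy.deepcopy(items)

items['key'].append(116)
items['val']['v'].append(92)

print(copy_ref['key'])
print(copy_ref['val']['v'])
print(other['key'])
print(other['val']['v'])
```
[6, 4, 3, 4, 116]
[8, 7, 92]
[6, 4, 3, 4]
[8, 7]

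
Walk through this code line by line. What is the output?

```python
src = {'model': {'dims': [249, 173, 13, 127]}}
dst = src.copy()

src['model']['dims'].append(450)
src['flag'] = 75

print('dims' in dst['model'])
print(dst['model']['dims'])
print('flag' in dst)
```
True
[249, 173, 13, 127, 450]
False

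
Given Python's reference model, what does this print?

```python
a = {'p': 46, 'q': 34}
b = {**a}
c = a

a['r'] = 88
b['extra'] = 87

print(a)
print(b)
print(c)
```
{'p': 46, 'q': 34, 'r': 88}
{'p': 46, 'q': 34, 'extra': 87}
{'p': 46, 'q': 34, 'r': 88}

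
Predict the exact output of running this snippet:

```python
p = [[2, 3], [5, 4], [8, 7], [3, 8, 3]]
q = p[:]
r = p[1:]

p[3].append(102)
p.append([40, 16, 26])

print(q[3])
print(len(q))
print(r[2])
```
[3, 8, 3, 102]
4
[3, 8, 3, 102]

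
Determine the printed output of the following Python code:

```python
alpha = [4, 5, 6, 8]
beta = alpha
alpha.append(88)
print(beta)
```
[4, 5, 6, 8, 88]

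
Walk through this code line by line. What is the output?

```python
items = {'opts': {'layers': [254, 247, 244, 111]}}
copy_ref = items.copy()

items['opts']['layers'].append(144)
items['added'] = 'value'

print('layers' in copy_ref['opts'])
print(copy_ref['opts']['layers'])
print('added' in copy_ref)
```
True
[254, 247, 244, 111, 144]
False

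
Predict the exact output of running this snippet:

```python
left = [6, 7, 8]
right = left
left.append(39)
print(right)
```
[6, 7, 8, 39]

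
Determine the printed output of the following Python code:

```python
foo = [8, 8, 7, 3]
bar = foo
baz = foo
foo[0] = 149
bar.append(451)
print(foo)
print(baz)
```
[149, 8, 7, 3, 451]
[149, 8, 7, 3, 451]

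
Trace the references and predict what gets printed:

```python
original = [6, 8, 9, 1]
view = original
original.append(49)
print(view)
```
[6, 8, 9, 1, 49]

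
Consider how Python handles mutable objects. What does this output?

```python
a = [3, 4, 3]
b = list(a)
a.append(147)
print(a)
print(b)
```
[3, 4, 3, 147]
[3, 4, 3]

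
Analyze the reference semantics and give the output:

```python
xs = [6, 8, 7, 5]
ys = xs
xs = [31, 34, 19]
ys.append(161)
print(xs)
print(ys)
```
[31, 34, 19]
[6, 8, 7, 5, 161]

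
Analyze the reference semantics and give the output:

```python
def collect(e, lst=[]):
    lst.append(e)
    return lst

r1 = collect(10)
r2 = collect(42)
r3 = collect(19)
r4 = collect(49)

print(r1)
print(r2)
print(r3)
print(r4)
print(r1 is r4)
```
[10, 42, 19, 49]
[10, 42, 19, 49]
[10, 42, 19, 49]
[10, 42, 19, 49]
True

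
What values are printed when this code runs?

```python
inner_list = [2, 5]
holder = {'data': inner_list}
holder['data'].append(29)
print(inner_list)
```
[2, 5, 29]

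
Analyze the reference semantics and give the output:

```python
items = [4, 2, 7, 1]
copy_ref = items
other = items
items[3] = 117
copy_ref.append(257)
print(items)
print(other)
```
[4, 2, 7, 117, 257]
[4, 2, 7, 117, 257]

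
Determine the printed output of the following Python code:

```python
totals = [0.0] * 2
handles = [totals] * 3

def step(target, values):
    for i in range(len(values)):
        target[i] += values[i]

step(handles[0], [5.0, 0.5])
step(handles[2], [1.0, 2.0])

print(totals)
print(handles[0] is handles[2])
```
[6.0, 2.5]
True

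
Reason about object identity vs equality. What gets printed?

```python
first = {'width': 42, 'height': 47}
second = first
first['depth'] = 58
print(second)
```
{'width': 42, 'height': 47, 'depth': 58}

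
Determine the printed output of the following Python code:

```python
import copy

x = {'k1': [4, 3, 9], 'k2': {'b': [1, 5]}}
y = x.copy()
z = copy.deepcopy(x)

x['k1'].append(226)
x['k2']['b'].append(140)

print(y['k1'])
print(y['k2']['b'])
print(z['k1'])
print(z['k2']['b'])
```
[4, 3, 9, 226]
[1, 5, 140]
[4, 3, 9]
[1, 5]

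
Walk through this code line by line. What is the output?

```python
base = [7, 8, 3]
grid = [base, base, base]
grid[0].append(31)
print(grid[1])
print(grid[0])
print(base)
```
[7, 8, 3, 31]
[7, 8, 3, 31]
[7, 8, 3, 31]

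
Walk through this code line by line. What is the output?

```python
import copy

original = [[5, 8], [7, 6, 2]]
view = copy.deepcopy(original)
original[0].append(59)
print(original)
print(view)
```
[[5, 8, 59], [7, 6, 2]]
[[5, 8], [7, 6, 2]]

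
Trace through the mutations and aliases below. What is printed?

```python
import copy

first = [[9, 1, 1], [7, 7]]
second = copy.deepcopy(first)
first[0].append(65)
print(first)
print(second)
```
[[9, 1, 1, 65], [7, 7]]
[[9, 1, 1], [7, 7]]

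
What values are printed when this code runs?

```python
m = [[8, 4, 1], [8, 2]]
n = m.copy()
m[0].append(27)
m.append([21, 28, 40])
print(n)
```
[[8, 4, 1, 27], [8, 2]]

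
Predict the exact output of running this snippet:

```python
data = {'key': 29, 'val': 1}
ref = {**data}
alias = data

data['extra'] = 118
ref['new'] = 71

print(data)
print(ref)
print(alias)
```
{'key': 29, 'val': 1, 'extra': 118}
{'key': 29, 'val': 1, 'new': 71}
{'key': 29, 'val': 1, 'extra': 118}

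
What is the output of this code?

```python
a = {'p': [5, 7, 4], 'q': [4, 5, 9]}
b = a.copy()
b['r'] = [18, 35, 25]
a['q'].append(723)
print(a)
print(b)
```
{'p': [5, 7, 4], 'q': [4, 5, 9, 723]}
{'p': [5, 7, 4], 'q': [4, 5, 9, 723], 'r': [18, 35, 25]}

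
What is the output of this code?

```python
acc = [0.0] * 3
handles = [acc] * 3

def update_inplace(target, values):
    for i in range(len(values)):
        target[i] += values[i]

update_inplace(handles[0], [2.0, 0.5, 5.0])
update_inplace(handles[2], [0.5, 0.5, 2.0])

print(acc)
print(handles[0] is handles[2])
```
[2.5, 1.0, 7.0]
True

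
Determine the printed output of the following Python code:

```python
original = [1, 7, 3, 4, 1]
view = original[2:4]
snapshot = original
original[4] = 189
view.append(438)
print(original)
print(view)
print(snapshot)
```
[1, 7, 3, 4, 189]
[3, 4, 438]
[1, 7, 3, 4, 189]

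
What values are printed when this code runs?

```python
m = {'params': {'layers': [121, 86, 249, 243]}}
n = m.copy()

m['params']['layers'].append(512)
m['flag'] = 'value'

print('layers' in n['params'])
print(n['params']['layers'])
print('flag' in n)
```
True
[121, 86, 249, 243, 512]
False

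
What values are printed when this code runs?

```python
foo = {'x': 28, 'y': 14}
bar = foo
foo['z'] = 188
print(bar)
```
{'x': 28, 'y': 14, 'z': 188}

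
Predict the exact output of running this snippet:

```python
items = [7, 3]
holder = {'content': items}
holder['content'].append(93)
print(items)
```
[7, 3, 93]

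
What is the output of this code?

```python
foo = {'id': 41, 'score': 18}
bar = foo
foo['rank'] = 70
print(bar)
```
{'id': 41, 'score': 18, 'rank': 70}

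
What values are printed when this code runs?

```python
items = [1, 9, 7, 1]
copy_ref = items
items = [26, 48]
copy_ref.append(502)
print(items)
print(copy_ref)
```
[26, 48]
[1, 9, 7, 1, 502]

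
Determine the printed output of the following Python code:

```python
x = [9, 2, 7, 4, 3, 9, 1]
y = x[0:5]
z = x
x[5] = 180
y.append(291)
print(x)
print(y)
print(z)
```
[9, 2, 7, 4, 3, 180, 1]
[9, 2, 7, 4, 3, 291]
[9, 2, 7, 4, 3, 180, 1]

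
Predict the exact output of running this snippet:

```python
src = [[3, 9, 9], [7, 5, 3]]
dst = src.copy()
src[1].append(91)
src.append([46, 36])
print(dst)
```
[[3, 9, 9], [7, 5, 3, 91]]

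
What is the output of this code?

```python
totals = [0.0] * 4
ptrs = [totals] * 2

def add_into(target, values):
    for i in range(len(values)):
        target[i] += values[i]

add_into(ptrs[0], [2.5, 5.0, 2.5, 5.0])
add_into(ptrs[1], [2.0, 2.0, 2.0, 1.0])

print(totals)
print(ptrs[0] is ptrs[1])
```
[4.5, 7.0, 4.5, 6.0]
True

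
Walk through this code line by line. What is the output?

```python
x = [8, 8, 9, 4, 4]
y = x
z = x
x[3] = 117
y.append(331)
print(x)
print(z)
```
[8, 8, 9, 117, 4, 331]
[8, 8, 9, 117, 4, 331]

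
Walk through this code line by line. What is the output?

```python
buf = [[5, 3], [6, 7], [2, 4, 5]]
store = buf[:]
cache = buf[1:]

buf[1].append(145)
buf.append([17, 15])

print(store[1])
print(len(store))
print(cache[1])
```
[6, 7, 145]
3
[2, 4, 5]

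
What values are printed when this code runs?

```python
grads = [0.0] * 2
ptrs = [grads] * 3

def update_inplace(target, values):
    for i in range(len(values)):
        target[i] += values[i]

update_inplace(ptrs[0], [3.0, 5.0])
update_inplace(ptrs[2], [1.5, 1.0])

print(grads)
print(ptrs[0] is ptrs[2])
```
[4.5, 6.0]
True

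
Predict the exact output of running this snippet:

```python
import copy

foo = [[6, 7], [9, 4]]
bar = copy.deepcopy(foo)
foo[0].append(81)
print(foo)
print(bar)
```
[[6, 7, 81], [9, 4]]
[[6, 7], [9, 4]]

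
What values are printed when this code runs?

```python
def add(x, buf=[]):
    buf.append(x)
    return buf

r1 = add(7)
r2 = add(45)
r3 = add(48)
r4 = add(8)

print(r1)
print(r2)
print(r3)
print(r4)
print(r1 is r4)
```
[7, 45, 48, 8]
[7, 45, 48, 8]
[7, 45, 48, 8]
[7, 45, 48, 8]
True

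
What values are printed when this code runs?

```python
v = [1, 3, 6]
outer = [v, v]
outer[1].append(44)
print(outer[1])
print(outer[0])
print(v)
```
[1, 3, 6, 44]
[1, 3, 6, 44]
[1, 3, 6, 44]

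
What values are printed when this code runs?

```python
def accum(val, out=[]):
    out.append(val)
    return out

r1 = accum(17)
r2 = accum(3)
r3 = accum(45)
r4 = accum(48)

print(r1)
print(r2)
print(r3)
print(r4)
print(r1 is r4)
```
[17, 3, 45, 48]
[17, 3, 45, 48]
[17, 3, 45, 48]
[17, 3, 45, 48]
True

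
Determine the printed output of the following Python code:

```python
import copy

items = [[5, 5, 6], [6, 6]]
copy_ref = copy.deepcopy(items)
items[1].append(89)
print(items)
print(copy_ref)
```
[[5, 5, 6], [6, 6, 89]]
[[5, 5, 6], [6, 6]]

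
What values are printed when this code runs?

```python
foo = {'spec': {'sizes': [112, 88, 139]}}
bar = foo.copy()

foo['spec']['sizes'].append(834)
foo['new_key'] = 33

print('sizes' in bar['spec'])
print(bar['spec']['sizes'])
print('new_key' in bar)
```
True
[112, 88, 139, 834]
False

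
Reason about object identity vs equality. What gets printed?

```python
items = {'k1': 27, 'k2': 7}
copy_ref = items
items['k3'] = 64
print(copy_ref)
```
{'k1': 27, 'k2': 7, 'k3': 64}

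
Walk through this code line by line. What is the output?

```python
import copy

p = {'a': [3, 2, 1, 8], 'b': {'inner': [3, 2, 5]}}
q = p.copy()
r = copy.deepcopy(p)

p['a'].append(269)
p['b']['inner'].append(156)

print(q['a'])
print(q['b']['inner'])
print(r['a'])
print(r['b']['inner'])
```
[3, 2, 1, 8, 269]
[3, 2, 5, 156]
[3, 2, 1, 8]
[3, 2, 5]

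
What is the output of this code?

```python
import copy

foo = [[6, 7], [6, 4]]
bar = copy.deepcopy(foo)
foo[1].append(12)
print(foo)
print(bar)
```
[[6, 7], [6, 4, 12]]
[[6, 7], [6, 4]]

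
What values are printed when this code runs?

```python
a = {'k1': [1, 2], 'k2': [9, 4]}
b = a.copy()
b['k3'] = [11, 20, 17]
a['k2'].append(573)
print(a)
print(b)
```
{'k1': [1, 2], 'k2': [9, 4, 573]}
{'k1': [1, 2], 'k2': [9, 4, 573], 'k3': [11, 20, 17]}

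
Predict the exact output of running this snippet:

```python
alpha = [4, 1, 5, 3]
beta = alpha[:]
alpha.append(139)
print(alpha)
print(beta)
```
[4, 1, 5, 3, 139]
[4, 1, 5, 3]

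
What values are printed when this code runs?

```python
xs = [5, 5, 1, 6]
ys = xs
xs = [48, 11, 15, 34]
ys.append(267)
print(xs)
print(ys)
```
[48, 11, 15, 34]
[5, 5, 1, 6, 267]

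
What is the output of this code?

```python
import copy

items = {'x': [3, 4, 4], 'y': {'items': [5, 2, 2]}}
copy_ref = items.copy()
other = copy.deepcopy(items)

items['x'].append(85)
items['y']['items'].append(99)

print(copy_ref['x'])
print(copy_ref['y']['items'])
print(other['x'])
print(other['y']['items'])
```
[3, 4, 4, 85]
[5, 2, 2, 99]
[3, 4, 4]
[5, 2, 2]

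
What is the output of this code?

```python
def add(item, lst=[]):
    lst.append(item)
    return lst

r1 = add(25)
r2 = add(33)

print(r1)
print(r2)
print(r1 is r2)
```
[25, 33]
[25, 33]
True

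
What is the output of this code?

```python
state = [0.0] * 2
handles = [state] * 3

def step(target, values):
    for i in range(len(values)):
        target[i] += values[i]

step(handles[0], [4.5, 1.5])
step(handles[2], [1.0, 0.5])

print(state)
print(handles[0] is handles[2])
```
[5.5, 2.0]
True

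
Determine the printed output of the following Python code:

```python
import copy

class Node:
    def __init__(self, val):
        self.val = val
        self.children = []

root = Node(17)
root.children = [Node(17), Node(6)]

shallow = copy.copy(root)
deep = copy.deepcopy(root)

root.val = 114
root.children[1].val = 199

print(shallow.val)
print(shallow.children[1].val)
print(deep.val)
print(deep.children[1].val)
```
17
199
17
6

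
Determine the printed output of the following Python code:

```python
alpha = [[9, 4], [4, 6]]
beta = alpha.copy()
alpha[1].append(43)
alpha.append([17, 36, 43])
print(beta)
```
[[9, 4], [4, 6, 43]]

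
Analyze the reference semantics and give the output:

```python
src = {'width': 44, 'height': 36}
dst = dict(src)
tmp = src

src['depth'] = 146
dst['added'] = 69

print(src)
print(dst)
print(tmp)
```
{'width': 44, 'height': 36, 'depth': 146}
{'width': 44, 'height': 36, 'added': 69}
{'width': 44, 'height': 36, 'depth': 146}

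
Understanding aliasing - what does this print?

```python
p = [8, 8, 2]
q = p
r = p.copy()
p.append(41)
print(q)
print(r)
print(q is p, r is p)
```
[8, 8, 2, 41]
[8, 8, 2]
True False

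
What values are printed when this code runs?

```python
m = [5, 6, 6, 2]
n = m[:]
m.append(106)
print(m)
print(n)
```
[5, 6, 6, 2, 106]
[5, 6, 6, 2]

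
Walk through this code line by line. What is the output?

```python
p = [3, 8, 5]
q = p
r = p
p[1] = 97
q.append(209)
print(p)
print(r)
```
[3, 97, 5, 209]
[3, 97, 5, 209]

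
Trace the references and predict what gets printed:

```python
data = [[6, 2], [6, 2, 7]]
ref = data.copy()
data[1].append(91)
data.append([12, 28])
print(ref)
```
[[6, 2], [6, 2, 7, 91]]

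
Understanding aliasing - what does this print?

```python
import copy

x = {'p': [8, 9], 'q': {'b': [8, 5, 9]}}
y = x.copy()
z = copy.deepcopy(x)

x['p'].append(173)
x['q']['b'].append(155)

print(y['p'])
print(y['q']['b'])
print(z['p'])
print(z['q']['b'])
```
[8, 9, 173]
[8, 5, 9, 155]
[8, 9]
[8, 5, 9]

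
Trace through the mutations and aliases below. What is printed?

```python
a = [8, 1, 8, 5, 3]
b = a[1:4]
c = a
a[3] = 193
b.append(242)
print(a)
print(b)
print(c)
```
[8, 1, 8, 193, 3]
[1, 8, 5, 242]
[8, 1, 8, 193, 3]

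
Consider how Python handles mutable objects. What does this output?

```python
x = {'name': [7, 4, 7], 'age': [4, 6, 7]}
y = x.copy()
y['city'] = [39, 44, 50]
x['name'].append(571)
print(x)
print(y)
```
{'name': [7, 4, 7, 571], 'age': [4, 6, 7]}
{'name': [7, 4, 7, 571], 'age': [4, 6, 7], 'city': [39, 44, 50]}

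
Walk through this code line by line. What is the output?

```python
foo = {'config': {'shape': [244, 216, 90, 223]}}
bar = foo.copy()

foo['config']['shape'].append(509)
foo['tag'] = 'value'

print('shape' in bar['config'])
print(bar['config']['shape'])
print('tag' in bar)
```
True
[244, 216, 90, 223, 509]
False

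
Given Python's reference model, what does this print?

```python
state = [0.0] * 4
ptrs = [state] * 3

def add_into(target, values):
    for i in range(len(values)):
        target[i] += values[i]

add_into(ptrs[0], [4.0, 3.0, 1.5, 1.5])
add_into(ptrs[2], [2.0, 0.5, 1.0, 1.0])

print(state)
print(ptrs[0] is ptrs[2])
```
[6.0, 3.5, 2.5, 2.5]
True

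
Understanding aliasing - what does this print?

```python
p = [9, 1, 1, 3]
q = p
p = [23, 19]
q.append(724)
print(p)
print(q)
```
[23, 19]
[9, 1, 1, 3, 724]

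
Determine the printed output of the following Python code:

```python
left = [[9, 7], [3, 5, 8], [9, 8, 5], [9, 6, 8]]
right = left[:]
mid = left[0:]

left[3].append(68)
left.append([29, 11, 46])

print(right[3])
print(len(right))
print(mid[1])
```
[9, 6, 8, 68]
4
[3, 5, 8]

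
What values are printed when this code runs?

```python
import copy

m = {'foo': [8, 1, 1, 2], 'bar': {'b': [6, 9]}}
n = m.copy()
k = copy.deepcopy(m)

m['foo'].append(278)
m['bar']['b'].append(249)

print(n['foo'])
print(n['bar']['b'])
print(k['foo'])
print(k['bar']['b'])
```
[8, 1, 1, 2, 278]
[6, 9, 249]
[8, 1, 1, 2]
[6, 9]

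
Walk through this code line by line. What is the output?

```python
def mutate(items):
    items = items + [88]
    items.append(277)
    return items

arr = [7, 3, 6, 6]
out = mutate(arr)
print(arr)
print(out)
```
[7, 3, 6, 6]
[7, 3, 6, 6, 88, 277]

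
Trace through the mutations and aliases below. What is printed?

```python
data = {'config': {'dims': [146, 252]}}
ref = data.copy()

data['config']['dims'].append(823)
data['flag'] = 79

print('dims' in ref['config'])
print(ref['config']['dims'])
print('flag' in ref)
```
True
[146, 252, 823]
False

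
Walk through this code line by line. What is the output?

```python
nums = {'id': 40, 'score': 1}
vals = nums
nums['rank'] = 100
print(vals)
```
{'id': 40, 'score': 1, 'rank': 100}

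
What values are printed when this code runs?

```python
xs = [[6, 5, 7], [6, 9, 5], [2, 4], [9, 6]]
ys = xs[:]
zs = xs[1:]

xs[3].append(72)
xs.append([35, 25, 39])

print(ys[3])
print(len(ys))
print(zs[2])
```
[9, 6, 72]
4
[9, 6, 72]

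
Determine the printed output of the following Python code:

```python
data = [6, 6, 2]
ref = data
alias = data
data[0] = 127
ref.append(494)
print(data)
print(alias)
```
[127, 6, 2, 494]
[127, 6, 2, 494]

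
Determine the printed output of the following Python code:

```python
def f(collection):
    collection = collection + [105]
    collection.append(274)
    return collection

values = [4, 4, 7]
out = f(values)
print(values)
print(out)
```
[4, 4, 7]
[4, 4, 7, 105, 274]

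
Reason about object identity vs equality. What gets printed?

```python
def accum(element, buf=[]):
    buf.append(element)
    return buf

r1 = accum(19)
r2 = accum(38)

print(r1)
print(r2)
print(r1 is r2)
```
[19, 38]
[19, 38]
True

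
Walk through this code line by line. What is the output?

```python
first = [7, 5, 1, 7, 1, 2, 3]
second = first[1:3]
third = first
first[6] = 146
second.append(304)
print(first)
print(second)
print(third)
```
[7, 5, 1, 7, 1, 2, 146]
[5, 1, 304]
[7, 5, 1, 7, 1, 2, 146]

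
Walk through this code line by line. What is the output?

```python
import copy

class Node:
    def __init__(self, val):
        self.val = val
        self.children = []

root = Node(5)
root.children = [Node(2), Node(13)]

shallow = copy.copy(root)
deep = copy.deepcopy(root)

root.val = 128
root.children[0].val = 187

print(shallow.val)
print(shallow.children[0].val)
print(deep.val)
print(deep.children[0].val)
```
5
187
5
2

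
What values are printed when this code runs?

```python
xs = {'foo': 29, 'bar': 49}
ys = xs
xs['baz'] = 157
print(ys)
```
{'foo': 29, 'bar': 49, 'baz': 157}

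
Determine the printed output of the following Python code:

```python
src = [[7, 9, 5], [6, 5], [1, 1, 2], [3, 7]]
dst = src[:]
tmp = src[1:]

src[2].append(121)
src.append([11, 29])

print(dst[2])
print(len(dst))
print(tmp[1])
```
[1, 1, 2, 121]
4
[1, 1, 2, 121]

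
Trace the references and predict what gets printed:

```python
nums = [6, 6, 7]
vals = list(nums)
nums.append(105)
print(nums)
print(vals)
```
[6, 6, 7, 105]
[6, 6, 7]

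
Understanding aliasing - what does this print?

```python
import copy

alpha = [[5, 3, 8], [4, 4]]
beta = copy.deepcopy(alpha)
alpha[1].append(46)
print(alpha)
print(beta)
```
[[5, 3, 8], [4, 4, 46]]
[[5, 3, 8], [4, 4]]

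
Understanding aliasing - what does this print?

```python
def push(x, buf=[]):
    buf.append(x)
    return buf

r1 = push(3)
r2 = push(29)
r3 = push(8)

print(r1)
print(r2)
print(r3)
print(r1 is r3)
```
[3, 29, 8]
[3, 29, 8]
[3, 29, 8]
True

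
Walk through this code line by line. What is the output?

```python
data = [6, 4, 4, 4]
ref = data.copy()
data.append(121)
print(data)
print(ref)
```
[6, 4, 4, 4, 121]
[6, 4, 4, 4]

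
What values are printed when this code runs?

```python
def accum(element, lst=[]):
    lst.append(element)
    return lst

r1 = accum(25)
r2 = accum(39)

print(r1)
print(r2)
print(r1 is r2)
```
[25, 39]
[25, 39]
True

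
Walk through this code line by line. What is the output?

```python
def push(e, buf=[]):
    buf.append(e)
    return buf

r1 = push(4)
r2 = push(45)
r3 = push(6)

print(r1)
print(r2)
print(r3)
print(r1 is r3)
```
[4, 45, 6]
[4, 45, 6]
[4, 45, 6]
True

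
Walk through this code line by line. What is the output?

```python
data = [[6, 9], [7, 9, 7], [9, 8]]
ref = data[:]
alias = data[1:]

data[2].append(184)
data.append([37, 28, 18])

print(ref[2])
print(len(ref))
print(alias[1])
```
[9, 8, 184]
3
[9, 8, 184]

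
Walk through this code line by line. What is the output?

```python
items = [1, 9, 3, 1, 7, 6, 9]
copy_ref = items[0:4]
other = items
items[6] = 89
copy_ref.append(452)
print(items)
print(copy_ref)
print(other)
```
[1, 9, 3, 1, 7, 6, 89]
[1, 9, 3, 1, 452]
[1, 9, 3, 1, 7, 6, 89]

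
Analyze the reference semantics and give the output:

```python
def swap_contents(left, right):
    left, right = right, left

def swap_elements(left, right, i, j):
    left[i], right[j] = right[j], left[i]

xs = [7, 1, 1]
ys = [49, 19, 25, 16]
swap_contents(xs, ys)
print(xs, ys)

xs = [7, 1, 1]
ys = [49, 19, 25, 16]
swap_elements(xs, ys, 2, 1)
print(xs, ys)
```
[7, 1, 1] [49, 19, 25, 16]
[7, 1, 19] [49, 1, 25, 16]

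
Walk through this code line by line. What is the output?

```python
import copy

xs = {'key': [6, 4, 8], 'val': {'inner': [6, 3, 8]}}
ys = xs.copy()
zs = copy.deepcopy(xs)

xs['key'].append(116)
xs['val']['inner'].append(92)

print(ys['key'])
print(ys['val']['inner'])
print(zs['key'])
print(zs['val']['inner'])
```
[6, 4, 8, 116]
[6, 3, 8, 92]
[6, 4, 8]
[6, 3, 8]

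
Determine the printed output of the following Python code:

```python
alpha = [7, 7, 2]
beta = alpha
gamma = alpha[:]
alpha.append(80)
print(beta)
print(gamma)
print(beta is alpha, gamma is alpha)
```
[7, 7, 2, 80]
[7, 7, 2]
True False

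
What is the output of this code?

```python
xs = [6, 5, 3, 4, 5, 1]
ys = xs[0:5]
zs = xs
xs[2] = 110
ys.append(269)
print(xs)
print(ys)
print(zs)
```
[6, 5, 110, 4, 5, 1]
[6, 5, 3, 4, 5, 269]
[6, 5, 110, 4, 5, 1]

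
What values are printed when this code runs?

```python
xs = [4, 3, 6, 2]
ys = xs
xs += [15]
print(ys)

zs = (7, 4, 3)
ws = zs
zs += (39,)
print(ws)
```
[4, 3, 6, 2, 15]
(7, 4, 3)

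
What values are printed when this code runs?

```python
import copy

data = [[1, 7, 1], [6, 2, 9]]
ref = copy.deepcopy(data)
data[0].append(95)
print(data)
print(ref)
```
[[1, 7, 1, 95], [6, 2, 9]]
[[1, 7, 1], [6, 2, 9]]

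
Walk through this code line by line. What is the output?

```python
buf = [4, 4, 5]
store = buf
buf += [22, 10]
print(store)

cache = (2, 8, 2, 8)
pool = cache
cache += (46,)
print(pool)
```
[4, 4, 5, 22, 10]
(2, 8, 2, 8)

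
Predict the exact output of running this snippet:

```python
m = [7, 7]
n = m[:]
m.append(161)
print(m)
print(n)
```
[7, 7, 161]
[7, 7]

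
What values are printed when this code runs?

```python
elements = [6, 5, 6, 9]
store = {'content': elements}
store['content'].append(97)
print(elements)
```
[6, 5, 6, 9, 97]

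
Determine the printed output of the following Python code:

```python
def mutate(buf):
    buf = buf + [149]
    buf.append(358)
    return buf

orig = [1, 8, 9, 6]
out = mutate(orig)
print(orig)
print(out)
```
[1, 8, 9, 6]
[1, 8, 9, 6, 149, 358]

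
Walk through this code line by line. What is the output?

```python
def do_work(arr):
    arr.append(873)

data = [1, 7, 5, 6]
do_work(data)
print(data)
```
[1, 7, 5, 6, 873]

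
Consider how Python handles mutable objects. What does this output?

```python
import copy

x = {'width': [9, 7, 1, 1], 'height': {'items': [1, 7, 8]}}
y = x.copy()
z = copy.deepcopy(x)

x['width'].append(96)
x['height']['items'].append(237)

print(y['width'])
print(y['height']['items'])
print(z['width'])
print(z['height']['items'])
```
[9, 7, 1, 1, 96]
[1, 7, 8, 237]
[9, 7, 1, 1]
[1, 7, 8]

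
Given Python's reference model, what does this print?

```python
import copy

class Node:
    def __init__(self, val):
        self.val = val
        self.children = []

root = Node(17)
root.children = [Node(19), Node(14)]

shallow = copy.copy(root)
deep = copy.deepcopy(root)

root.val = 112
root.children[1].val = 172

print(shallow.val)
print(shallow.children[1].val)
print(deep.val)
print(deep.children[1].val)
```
17
172
17
14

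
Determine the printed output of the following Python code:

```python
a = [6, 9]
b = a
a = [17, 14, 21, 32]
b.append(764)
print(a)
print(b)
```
[17, 14, 21, 32]
[6, 9, 764]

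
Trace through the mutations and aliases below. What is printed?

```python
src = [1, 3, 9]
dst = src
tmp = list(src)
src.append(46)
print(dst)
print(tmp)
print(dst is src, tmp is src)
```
[1, 3, 9, 46]
[1, 3, 9]
True False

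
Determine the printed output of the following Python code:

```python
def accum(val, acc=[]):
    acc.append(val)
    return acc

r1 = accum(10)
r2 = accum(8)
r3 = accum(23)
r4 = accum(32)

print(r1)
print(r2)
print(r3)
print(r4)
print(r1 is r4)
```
[10, 8, 23, 32]
[10, 8, 23, 32]
[10, 8, 23, 32]
[10, 8, 23, 32]
True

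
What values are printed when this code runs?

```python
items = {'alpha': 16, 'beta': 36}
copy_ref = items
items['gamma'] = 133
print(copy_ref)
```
{'alpha': 16, 'beta': 36, 'gamma': 133}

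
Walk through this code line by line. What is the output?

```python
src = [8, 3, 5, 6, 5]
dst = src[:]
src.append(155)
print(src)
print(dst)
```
[8, 3, 5, 6, 5, 155]
[8, 3, 5, 6, 5]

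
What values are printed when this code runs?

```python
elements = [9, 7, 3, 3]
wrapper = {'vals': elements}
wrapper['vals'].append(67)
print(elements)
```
[9, 7, 3, 3, 67]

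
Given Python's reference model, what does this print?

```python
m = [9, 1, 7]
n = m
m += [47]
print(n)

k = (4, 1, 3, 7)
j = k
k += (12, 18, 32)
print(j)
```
[9, 1, 7, 47]
(4, 1, 3, 7)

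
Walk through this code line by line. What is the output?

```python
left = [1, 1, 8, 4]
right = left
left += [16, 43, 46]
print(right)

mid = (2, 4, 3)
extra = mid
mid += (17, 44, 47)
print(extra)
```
[1, 1, 8, 4, 16, 43, 46]
(2, 4, 3)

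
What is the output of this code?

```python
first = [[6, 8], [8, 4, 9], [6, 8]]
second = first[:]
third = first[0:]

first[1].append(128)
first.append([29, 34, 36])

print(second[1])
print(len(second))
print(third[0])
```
[8, 4, 9, 128]
3
[6, 8]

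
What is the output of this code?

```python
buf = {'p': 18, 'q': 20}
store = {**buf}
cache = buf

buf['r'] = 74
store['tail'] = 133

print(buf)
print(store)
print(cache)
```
{'p': 18, 'q': 20, 'r': 74}
{'p': 18, 'q': 20, 'tail': 133}
{'p': 18, 'q': 20, 'r': 74}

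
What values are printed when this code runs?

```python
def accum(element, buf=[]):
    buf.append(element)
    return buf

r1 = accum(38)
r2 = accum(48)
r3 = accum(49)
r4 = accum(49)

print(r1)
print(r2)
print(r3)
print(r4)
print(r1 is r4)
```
[38, 48, 49, 49]
[38, 48, 49, 49]
[38, 48, 49, 49]
[38, 48, 49, 49]
True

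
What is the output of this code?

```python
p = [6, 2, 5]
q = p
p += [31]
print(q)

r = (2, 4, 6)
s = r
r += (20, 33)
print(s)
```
[6, 2, 5, 31]
(2, 4, 6)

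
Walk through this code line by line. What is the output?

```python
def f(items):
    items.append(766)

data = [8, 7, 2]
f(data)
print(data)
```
[8, 7, 2, 766]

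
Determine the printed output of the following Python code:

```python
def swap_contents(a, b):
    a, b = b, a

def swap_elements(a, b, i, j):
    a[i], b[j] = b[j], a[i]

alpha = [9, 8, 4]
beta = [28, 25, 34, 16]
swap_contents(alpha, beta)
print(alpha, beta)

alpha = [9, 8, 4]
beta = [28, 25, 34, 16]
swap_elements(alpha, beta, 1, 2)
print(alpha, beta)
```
[9, 8, 4] [28, 25, 34, 16]
[9, 34, 4] [28, 25, 8, 16]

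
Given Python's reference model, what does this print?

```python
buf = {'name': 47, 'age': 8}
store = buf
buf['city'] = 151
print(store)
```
{'name': 47, 'age': 8, 'city': 151}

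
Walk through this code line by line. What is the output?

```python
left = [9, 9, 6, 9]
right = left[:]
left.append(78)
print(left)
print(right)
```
[9, 9, 6, 9, 78]
[9, 9, 6, 9]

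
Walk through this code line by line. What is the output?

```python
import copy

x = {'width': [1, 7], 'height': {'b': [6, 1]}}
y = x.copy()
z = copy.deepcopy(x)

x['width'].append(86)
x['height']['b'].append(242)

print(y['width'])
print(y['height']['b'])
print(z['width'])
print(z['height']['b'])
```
[1, 7, 86]
[6, 1, 242]
[1, 7]
[6, 1]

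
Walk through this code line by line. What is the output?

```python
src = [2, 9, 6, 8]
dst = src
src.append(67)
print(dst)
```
[2, 9, 6, 8, 67]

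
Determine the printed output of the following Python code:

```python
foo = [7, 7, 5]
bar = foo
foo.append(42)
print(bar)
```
[7, 7, 5, 42]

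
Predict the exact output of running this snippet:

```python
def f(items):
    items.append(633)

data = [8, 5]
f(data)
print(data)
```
[8, 5, 633]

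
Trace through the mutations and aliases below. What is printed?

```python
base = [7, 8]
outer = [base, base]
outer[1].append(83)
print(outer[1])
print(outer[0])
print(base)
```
[7, 8, 83]
[7, 8, 83]
[7, 8, 83]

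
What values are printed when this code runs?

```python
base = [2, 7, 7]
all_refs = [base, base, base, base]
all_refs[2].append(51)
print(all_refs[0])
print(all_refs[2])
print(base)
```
[2, 7, 7, 51]
[2, 7, 7, 51]
[2, 7, 7, 51]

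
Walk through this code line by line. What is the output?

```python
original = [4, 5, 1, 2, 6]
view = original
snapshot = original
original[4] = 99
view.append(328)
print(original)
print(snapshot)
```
[4, 5, 1, 2, 99, 328]
[4, 5, 1, 2, 99, 328]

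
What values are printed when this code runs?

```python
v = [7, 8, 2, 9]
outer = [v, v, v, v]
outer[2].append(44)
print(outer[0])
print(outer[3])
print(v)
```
[7, 8, 2, 9, 44]
[7, 8, 2, 9, 44]
[7, 8, 2, 9, 44]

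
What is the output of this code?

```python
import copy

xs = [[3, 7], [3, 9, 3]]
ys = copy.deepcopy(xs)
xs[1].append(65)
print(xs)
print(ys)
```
[[3, 7], [3, 9, 3, 65]]
[[3, 7], [3, 9, 3]]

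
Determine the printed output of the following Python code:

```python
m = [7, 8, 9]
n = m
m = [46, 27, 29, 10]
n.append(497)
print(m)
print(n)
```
[46, 27, 29, 10]
[7, 8, 9, 497]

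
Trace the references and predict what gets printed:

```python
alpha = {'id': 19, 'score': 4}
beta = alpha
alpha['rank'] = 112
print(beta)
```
{'id': 19, 'score': 4, 'rank': 112}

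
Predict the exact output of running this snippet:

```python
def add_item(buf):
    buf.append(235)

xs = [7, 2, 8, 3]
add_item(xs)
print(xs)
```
[7, 2, 8, 3, 235]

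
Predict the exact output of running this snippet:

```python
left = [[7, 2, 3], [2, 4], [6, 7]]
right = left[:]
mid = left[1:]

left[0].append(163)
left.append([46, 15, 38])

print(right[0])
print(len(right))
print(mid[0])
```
[7, 2, 3, 163]
3
[2, 4]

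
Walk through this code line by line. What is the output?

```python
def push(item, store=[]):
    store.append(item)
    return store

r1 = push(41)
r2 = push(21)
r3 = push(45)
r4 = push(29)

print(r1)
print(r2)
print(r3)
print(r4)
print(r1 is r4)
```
[41, 21, 45, 29]
[41, 21, 45, 29]
[41, 21, 45, 29]
[41, 21, 45, 29]
True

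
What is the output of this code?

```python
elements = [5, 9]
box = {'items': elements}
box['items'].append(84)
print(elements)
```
[5, 9, 84]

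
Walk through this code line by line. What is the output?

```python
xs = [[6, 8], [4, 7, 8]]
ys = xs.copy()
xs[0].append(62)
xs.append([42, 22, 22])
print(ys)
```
[[6, 8, 62], [4, 7, 8]]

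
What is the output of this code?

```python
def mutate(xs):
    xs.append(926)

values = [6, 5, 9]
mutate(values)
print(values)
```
[6, 5, 9, 926]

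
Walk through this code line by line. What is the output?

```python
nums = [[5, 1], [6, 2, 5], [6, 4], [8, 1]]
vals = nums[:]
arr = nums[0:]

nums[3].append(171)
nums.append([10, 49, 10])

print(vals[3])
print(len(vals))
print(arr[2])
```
[8, 1, 171]
4
[6, 4]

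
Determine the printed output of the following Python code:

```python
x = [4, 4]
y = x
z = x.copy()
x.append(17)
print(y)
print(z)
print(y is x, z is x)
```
[4, 4, 17]
[4, 4]
True False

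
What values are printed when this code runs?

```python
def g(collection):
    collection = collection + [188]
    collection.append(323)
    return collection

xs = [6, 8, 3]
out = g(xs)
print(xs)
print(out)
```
[6, 8, 3]
[6, 8, 3, 188, 323]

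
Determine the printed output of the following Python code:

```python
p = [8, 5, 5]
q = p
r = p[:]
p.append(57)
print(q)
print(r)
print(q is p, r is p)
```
[8, 5, 5, 57]
[8, 5, 5]
True False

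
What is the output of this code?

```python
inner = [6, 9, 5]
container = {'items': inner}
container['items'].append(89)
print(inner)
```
[6, 9, 5, 89]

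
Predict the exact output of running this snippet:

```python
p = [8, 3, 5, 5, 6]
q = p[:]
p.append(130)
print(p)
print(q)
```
[8, 3, 5, 5, 6, 130]
[8, 3, 5, 5, 6]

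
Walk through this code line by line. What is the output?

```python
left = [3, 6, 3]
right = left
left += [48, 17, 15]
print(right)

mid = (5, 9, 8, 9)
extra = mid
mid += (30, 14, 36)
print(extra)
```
[3, 6, 3, 48, 17, 15]
(5, 9, 8, 9)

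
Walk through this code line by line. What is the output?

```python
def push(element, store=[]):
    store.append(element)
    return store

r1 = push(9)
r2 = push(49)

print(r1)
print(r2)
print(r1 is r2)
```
[9, 49]
[9, 49]
True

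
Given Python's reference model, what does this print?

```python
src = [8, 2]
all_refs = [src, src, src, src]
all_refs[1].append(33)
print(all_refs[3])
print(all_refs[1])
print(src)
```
[8, 2, 33]
[8, 2, 33]
[8, 2, 33]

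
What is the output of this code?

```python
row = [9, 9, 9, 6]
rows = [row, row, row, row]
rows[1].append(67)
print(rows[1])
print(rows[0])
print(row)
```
[9, 9, 9, 6, 67]
[9, 9, 9, 6, 67]
[9, 9, 9, 6, 67]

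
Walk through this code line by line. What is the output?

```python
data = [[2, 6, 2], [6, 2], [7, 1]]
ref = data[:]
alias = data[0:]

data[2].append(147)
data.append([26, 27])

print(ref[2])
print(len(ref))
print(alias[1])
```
[7, 1, 147]
3
[6, 2]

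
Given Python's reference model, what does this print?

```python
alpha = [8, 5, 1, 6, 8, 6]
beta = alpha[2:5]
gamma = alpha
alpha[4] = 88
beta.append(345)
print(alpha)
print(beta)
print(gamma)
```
[8, 5, 1, 6, 88, 6]
[1, 6, 8, 345]
[8, 5, 1, 6, 88, 6]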